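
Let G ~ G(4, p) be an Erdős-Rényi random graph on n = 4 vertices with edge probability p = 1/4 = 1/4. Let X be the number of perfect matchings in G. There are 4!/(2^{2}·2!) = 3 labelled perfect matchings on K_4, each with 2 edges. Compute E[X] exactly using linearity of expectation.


K_4 has 4!/(2^{2}·2!) = 3 labelled perfect matchings.
For each such perfect matching H, let X_H = 1 if all 2 edges of H are present in G. Then P[X_H = 1] = p^{2} = (1/4)^{2} = 1/16.
By linearity: E[X] = Σ_H E[X_H] = 3 · p^{2} = 3 · 1/16 = 3/16.
Numerically: E[X] ≈ 0.1875.

E[X] = 3 · (1/4)^{2} = 3/16 ≈ 0.1875.


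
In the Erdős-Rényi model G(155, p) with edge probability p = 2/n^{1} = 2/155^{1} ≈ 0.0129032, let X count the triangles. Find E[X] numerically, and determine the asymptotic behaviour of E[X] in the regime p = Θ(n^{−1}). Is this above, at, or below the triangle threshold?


Number of potential triangles: C(155, 3) = 608685.
Each occurs with probability p³ ≈ (0.0129032)³ ≈ 2.14829982e-06.
By linearity: E[X] = C(155, 3)·p³ ≈ 608685 · 2.14829982e-06 ≈ 1.307638.
Here α = 1, so p = 2/n is exactly at the triangle threshold p ~ 1/n. Asymptotically E[X] → c³/6 = 2³/6 = 4/3 ≈ 1.333333, a bounded constant. In this regime the triangle count is asymptotically Poisson(c³/6).

E[X] ≈ 1.307638; in regime p = Θ(1/n^{1}) E[X] stays bounded (at the triangle threshold p ~ 1/n).


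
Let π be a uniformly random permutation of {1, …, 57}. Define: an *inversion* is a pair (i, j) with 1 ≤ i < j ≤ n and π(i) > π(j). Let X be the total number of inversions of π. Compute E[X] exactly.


Write X = Σ X_I over the C(57, 2) = 1596 pairs i < j, with X_I the indicator of one inversion.
There are 1596 indicators.
For each fixed pair i < j, the values π(i) and π(j) are two distinct elements of {1, …, 57} in uniformly random order; by symmetry P[π(i) > π(j)] = 1/2.
By linearity: E[X] = 1596 · (1/2) = C(57, 2) · (1/2) = 1596/2 = 798 ≈ 798.000000.

E[X] = 798 = 798.000000.


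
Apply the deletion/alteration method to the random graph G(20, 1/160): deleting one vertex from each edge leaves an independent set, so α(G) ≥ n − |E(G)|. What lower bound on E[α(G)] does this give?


E[|E(G)|] = C(20, 2)·p = 190 · (1/160) = 19/16.
E[α(G)] ≥ n − E[|E(G)|] = 20 − 19/16 = 301/16.
Numerically: ≈ 18.8125.
(This is only a lower bound; the true E[α(G)] may be larger.)

E[α(G)] ≥ 301/16 ≈ 18.8125.


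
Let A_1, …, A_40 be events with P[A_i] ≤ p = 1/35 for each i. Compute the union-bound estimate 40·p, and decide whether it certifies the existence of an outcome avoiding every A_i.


Union bound: P[∪_{i=1}^{40} A_i] ≤ Σ_i P[A_i] ≤ 40·p = 40·(1/35) = 8/7.
Numerically: 8/7 ≈ 1.142857.
Is 8/7 < 1? NO.
Since the bound 8/7 is ≥ 1, the union bound is uninformative here; it does NOT by itself certify existence.

40·p = 8/7 ≈ 1.142857; existence NOT certified by the union bound.


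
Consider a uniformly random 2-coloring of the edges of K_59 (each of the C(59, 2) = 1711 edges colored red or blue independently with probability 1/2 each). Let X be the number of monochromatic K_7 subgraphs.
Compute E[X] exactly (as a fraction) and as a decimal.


Let X = Σ_S X_S over the C(59, 7) = 341149446 subsets S of size 7, where X_S = 1 if the K_7 on S is monochromatic.
For a fixed S, the K_7 on S has C(7, 2) = 21 edges. P[all 21 edges red] = (1/2)^21, and likewise for blue, so P[monochromatic] = 2·(1/2)^21 = 2^{1 − 21} = 1/1048576.
By linearity: E[X] = C(59, 7) · 2^{1 − 21} = 341149446 · 1/1048576 = 170574723/524288.
Numerically: E[X] ≈ 325.345.

E[X] = C(59,7)·2^(1−C(7,2)) = 170574723/524288 ≈ 325.345.


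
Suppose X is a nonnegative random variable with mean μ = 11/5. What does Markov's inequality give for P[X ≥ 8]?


μ = E[X] = 11/5, a = 8.
Markov: P[X ≥ 8] ≤ μ/a = (11/5)/8 = 11/40.
Numerically: ≈ 0.27500.
(Since a = 8 > μ = 2.20000, the bound 11/40 is < 1 and informative.)

P[X ≥ 8] ≤ 11/40 ≈ 0.27500.


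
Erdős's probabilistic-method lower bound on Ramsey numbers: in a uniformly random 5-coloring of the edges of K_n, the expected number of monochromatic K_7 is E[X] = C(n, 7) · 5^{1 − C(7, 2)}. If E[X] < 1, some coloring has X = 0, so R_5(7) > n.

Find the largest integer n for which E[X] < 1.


We need C(n, 7) · 5^{1 − 21} < 1, i.e. C(n, 7) < 5^{21 − 1} = 95367431640625.
Check values of n near the boundary:
  n = 335: C(335, 7) = 88202498238195; 88202498238195 < 95367431640625? YES
  n = 336: C(336, 7) = 90079147136880; 90079147136880 < 95367431640625? YES
  n = 337: C(337, 7) = 91989916924632; 91989916924632 < 95367431640625? YES
  n = 338: C(338, 7) = 93935323022736; 93935323022736 < 95367431640625? YES
  n = 339: C(339, 7) = 95915887062372; 95915887062372 < 95367431640625? NO
  n = 340: C(340, 7) = 97932136940560; 97932136940560 < 95367431640625? NO
  n = 341: C(341, 7) = 99984606876440; 99984606876440 < 95367431640625? NO
The largest n with C(n, 7) < 95367431640625 is n = 338 (where E[X] = 93935323022736/95367431640625 ≈ 0.9849833). Hence R_5(7) > 338, i.e. R_5(7) ≥ 339.

Largest n = 338; hence R_5(7) > 338.


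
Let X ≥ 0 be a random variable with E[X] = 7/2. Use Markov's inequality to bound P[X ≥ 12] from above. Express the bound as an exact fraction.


μ = E[X] = 7/2, a = 12.
Markov: P[X ≥ 12] ≤ μ/a = (7/2)/12 = 7/24.
Numerically: ≈ 0.2917.
(Since a = 12 > μ = 3.5000, the bound 7/24 is < 1 and informative.)

P[X ≥ 12] ≤ 7/24 ≈ 0.2917.


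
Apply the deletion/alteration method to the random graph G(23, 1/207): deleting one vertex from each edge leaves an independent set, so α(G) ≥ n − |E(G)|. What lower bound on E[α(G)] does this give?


E[|E(G)|] = C(23, 2)·p = 253 · (1/207) = 11/9.
E[α(G)] ≥ n − E[|E(G)|] = 23 − 11/9 = 196/9.
Numerically: ≈ 21.77778.
(This is only a lower bound; the true E[α(G)] may be larger.)

E[α(G)] ≥ 196/9 ≈ 21.77778.


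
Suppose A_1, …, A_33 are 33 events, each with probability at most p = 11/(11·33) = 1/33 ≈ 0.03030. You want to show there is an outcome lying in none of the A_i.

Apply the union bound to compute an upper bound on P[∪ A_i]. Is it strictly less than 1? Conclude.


Union bound: P[∪_{i=1}^{33} A_i] ≤ Σ_i P[A_i] ≤ 33·p = 33·(1/33) = 1.
Numerically: 1 ≈ 1.00000.
Is 1 < 1? NO.
Since the bound 1 is ≥ 1, the union bound is uninformative here; it does NOT by itself certify existence.

33·p = 1 ≈ 1.00000; existence NOT certified by the union bound.


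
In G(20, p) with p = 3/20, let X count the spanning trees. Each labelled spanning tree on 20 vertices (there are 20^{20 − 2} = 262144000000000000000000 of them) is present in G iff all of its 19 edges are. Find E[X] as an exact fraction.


K_20 has 20^{20 − 2} = 262144000000000000000000 labelled spanning trees.
For each such spanning tree H, let X_H = 1 if all 19 edges of H are present in G. Then P[X_H = 1] = p^{19} = (3/20)^{19} = 1162261467/5242880000000000000000000.
By linearity of expectation: E[X] = Σ_H E[X_H] = 262144000000000000000000 · p^{19} = 262144000000000000000000 · 1162261467/5242880000000000000000000 = 1162261467/20.
Numerically: E[X] ≈ 5.81e+07.

E[X] = 262144000000000000000000 · (3/20)^{19} = 1162261467/20 ≈ 5.81e+07.


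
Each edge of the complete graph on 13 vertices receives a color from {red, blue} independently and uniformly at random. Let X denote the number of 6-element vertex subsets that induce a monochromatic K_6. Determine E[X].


Let X = Σ_S X_S over the C(13, 6) = 1716 subsets S of size 6, where X_S = 1 if the K_6 on S is monochromatic.
For a fixed S, the K_6 on S has C(6, 2) = 15 edges. P[all 15 edges red] = (1/2)^15, and likewise for blue, so P[monochromatic] = 2·(1/2)^15 = 2^{1 − 15} = 1/16384.
Summing: E[X] = C(13, 6) · 2^{1 − 15} = 1716 · 1/16384 = 429/4096.
Numerically: E[X] ≈ 0.105.

E[X] = C(13,6)·2^(1−C(6,2)) = 429/4096 ≈ 0.105.


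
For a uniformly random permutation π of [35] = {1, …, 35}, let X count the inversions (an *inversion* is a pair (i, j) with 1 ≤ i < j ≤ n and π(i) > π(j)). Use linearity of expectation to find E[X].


Write X = Σ X_I over the C(35, 2) = 595 pairs i < j, with X_I the indicator of one inversion.
There are 595 indicators.
For each fixed pair i < j, the values π(i) and π(j) are two distinct elements of {1, …, 35} in uniformly random order; by symmetry P[π(i) > π(j)] = 1/2.
By linearity: E[X] = 595 · (1/2) = C(35, 2) · (1/2) = 595/2 = 595/2 ≈ 297.5000.

E[X] = 595/2 = 297.5000.


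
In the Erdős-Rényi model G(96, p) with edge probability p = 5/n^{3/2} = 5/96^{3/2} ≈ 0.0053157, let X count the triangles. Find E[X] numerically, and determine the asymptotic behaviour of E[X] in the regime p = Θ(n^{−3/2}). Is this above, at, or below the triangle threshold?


Number of potential triangles: C(96, 3) = 142880.
Each occurs with probability p³ ≈ (0.0053157)³ ≈ 1.5020676e-07.
By linearity: E[X] = C(96, 3)·p³ ≈ 142880 · 1.5020676e-07 ≈ 0.02146.
Since α = 3/2 > 1, p = c/n^{3/2} = o(1/n) is below the triangle threshold p ~ 1/n. Asymptotically E[X] ~ (c³/6)·n^{3(1−α)} = (5³/6)·n^{-1.5} → 0, so by Markov's inequality G has no triangles w.h.p.

E[X] ≈ 0.02146; in regime p = Θ(1/n^{3/2}) E[X] tends to 0 (below the triangle threshold p ~ 1/n).


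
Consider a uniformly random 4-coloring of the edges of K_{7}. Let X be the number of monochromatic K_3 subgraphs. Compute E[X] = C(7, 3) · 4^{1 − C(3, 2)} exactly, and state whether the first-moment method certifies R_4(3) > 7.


E[X] = C(7, 3) · 4^{1 − 3} = 35 · 4^{−2} = 35/16.
As a reduced fraction: E[X] = 35/16 ≈ 2.1875.
Is E[X] < 1? NO.
Since E[X] ≥ 1, the first-moment bound is inconclusive at n = 7; it does NOT by itself certify R_4(3) > 7.

E[X] = 35/16 ≈ 2.1875; E[X] ≥ 1; first-moment method inconclusive here.


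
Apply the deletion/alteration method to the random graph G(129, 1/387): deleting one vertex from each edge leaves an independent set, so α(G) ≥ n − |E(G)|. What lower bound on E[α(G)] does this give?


E[|E(G)|] = C(129, 2)·p = 8256 · (1/387) = 64/3.
E[α(G)] ≥ n − E[|E(G)|] = 129 − 64/3 = 323/3.
Numerically: ≈ 107.667.
(This is only a lower bound; the true E[α(G)] may be larger.)

E[α(G)] ≥ 323/3 ≈ 107.667.


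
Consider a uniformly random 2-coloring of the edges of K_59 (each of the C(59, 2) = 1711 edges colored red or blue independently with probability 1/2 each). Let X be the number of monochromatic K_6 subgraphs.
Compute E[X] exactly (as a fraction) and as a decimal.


Let X = Σ_S X_S over the C(59, 6) = 45057474 subsets S of size 6, where X_S = 1 if the K_6 on S is monochromatic.
For a fixed S, the K_6 on S has C(6, 2) = 15 edges. P[all 15 edges red] = (1/2)^15, and likewise for blue, so P[monochromatic] = 2·(1/2)^15 = 2^{1 − 15} = 1/16384.
By linearity: E[X] = C(59, 6) · 2^{1 − 15} = 45057474 · 1/16384 = 22528737/8192.
Numerically: E[X] ≈ 2750.090.

E[X] = C(59,6)·2^(1−C(6,2)) = 22528737/8192 ≈ 2750.090.


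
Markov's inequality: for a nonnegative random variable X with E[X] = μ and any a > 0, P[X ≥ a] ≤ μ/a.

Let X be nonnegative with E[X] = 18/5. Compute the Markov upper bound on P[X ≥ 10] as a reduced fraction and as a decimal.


μ = E[X] = 18/5, a = 10.
Markov: P[X ≥ 10] ≤ μ/a = (18/5)/10 = 9/25.
Numerically: ≈ 0.360000.
(Since a = 10 > μ = 3.600000, the bound 9/25 is < 1 and informative.)

P[X ≥ 10] ≤ 9/25 ≈ 0.360000.


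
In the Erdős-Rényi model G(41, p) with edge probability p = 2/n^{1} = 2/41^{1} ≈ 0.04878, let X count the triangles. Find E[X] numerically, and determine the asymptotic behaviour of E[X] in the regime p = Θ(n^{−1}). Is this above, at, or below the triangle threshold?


Number of potential triangles: C(41, 3) = 10660.
Each occurs with probability p³ ≈ (0.04878)³ ≈ 1.1607493e-04.
By linearity: E[X] = C(41, 3)·p³ ≈ 10660 · 1.1607493e-04 ≈ 1.23736.
Here α = 1, so p = 2/n is exactly at the triangle threshold p ~ 1/n. Asymptotically E[X] → c³/6 = 2³/6 = 4/3 ≈ 1.33333, a bounded constant. In this regime the triangle count is asymptotically Poisson(c³/6).

E[X] ≈ 1.23736; in regime p = Θ(1/n^{1}) E[X] stays bounded (at the triangle threshold p ~ 1/n).


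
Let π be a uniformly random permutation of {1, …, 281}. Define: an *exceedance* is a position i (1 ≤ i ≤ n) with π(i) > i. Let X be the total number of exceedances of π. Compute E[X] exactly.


Write X = Σ_{i=1}^{281} X_i, where X_i = 1_{π(i) > i}.
For each fixed i, π(i) is uniform over {1, …, 281} (marginal of a uniform permutation), so P[π(i) > i] = (n − i)/n. Summing: Σ_{i=1}^{281} (n − i)/n = (0 + 1 + … + 280)/281 = 281(281 − 1)/(2·281) = (281 − 1)/2.
Hence E[X] = Σ_{i=1}^{281} (281 − i)/281 = 140 ≈ 140.000000.

E[X] = 140 = 140.000000.


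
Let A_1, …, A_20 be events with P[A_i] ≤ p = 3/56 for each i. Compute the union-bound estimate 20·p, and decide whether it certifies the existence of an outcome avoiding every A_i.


Union bound: P[∪_{i=1}^{20} A_i] ≤ Σ_i P[A_i] ≤ 20·p = 20·(3/56) = 15/14.
Numerically: 15/14 ≈ 1.0714286.
Is 15/14 < 1? NO.
Since the bound 15/14 is ≥ 1, the union bound is uninformative here; it does NOT by itself certify existence.

20·p = 15/14 ≈ 1.0714286; existence NOT certified by the union bound.


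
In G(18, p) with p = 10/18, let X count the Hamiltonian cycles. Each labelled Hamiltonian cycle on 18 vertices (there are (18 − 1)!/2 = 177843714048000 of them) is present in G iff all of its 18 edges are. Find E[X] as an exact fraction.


K_18 has (18 − 1)!/2 = 177843714048000 labelled Hamiltonian cycles.
For each such Hamiltonian cycle H, let X_H = 1 if all 18 edges of H are present in G. Then P[X_H = 1] = p^{18} = (5/9)^{18} = 3814697265625/150094635296999121.
By linearity of expectation: E[X] = Σ_H E[X_H] = 177843714048000 · p^{18} = 177843714048000 · 3814697265625/150094635296999121 = 930617187500000000000000/205891132094649.
Numerically: E[X] ≈ 4.52e+09.

E[X] = 177843714048000 · (5/9)^{18} = 930617187500000000000000/205891132094649 ≈ 4.52e+09.


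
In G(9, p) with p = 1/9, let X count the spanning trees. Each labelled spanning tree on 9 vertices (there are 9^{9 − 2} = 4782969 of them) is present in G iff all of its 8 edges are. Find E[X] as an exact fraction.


K_9 has 9^{9 − 2} = 4782969 labelled spanning trees.
For each such spanning tree H, let X_H = 1 if all 8 edges of H are present in G. Then P[X_H = 1] = p^{8} = (1/9)^{8} = 1/43046721.
By linearity of expectation: E[X] = Σ_H E[X_H] = 4782969 · p^{8} = 4782969 · 1/43046721 = 1/9.
Numerically: E[X] ≈ 0.1111.

E[X] = 4782969 · (1/9)^{8} = 1/9 ≈ 0.1111.


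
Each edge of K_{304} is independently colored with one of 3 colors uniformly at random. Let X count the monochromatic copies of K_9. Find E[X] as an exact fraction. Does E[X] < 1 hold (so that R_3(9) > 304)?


E[X] = C(304, 9) · 3^{1 − 36} = 54222992899492560 · 3^{−35} = 54222992899492560/50031545098999707.
As a reduced fraction: E[X] = 18074330966497520/16677181699666569 ≈ 1.083776.
Is E[X] < 1? NO.
Since E[X] ≥ 1, the first-moment bound is inconclusive at n = 304; it does NOT by itself certify R_3(9) > 304.

E[X] = 18074330966497520/16677181699666569 ≈ 1.083776; E[X] ≥ 1; first-moment method inconclusive here.


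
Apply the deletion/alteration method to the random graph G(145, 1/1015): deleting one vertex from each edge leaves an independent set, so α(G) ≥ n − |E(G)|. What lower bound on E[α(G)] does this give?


E[|E(G)|] = C(145, 2)·p = 10440 · (1/1015) = 72/7.
E[α(G)] ≥ n − E[|E(G)|] = 145 − 72/7 = 943/7.
Numerically: ≈ 134.714286.
(This is only a lower bound; the true E[α(G)] may be larger.)

E[α(G)] ≥ 943/7 ≈ 134.714286.


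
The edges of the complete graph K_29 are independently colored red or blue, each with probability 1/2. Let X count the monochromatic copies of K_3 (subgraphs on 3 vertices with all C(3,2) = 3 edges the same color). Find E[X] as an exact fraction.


Let X = Σ_S X_S over the C(29, 3) = 3654 subsets S of size 3, where X_S = 1 if the K_3 on S is monochromatic.
For a fixed S, the K_3 on S has C(3, 2) = 3 edges. P[all 3 edges red] = (1/2)^3, and likewise for blue, so P[monochromatic] = 2·(1/2)^3 = 2^{1 − 3} = 1/4.
By linearity of expectation: E[X] = C(29, 3) · 2^{1 − 3} = 3654 · 1/4 = 1827/2.
Numerically: E[X] ≈ 913.500000.

E[X] = C(29,3)·2^(1−C(3,2)) = 1827/2 ≈ 913.500000.


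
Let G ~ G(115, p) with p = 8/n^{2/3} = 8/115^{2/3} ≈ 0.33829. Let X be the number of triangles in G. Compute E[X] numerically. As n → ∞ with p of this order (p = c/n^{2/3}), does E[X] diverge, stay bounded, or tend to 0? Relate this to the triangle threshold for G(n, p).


Number of potential triangles: C(115, 3) = 246905.
Each occurs with probability p³ ≈ (0.33829)³ ≈ 3.8714556e-02.
By linearity: E[X] = C(115, 3)·p³ ≈ 246905 · 3.8714556e-02 ≈ 9558.81739.
Since α = 2/3 < 1, p = c/n^{2/3} ≫ 1/n is above the triangle threshold p ~ 1/n. Asymptotically E[X] ~ (c³/6)·n^{3(1−α)} = (8³/6)·n^{1} → ∞; triangles are abundant w.h.p.

E[X] ≈ 9558.81739; in regime p = Θ(1/n^{2/3}) E[X] diverges (above the triangle threshold p ~ 1/n).


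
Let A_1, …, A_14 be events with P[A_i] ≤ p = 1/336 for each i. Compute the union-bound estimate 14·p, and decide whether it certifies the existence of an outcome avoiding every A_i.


Union bound: P[∪_{i=1}^{14} A_i] ≤ Σ_i P[A_i] ≤ 14·p = 14·(1/336) = 1/24.
Numerically: 1/24 ≈ 0.042.
Is 1/24 < 1? YES.
Since P[∪ A_i] ≤ 1/24 < 1, the complement has P[∩ A_i^c] ≥ 1 − 1/24 = 23/24 > 0, so some outcome avoids every A_i.

14·p = 1/24 ≈ 0.042; existence CERTIFIED by the union bound.


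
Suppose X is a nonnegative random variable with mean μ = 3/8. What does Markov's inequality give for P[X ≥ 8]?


μ = E[X] = 3/8, a = 8.
Markov: P[X ≥ 8] ≤ μ/a = (3/8)/8 = 3/64.
Numerically: ≈ 0.0469.
(Since a = 8 > μ = 0.3750, the bound 3/64 is < 1 and informative.)

P[X ≥ 8] ≤ 3/64 ≈ 0.0469.


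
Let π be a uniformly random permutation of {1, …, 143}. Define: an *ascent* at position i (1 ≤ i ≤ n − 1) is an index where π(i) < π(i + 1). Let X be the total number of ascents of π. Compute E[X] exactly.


Write X = Σ X_I over i = 1, …, 142, with X_I the indicator of one ascent.
There are 142 indicators.
For each fixed i, the pair (π(i), π(i+1)) is a uniformly random ordered pair of distinct values from {1, …, 143}; by symmetry P[π(i) < π(i+1)] = 1/2.
By linearity: E[X] = 142 · (1/2) = (143 − 1) · (1/2) = 71 ≈ 71.000000.

E[X] = 71 = 71.000000.


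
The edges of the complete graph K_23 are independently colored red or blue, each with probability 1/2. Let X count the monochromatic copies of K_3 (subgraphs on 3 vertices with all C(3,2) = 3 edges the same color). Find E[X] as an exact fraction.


Let X = Σ_S X_S over the C(23, 3) = 1771 subsets S of size 3, where X_S = 1 if the K_3 on S is monochromatic.
For a fixed S, the K_3 on S has C(3, 2) = 3 edges. P[all 3 edges red] = (1/2)^3, and likewise for blue, so P[monochromatic] = 2·(1/2)^3 = 2^{1 − 3} = 1/4.
Summing: E[X] = C(23, 3) · 2^{1 − 3} = 1771 · 1/4 = 1771/4.
Numerically: E[X] ≈ 442.750000.

E[X] = C(23,3)·2^(1−C(3,2)) = 1771/4 ≈ 442.750000.


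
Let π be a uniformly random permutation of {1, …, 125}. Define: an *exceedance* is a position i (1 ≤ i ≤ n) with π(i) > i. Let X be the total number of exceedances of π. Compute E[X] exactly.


Write X = Σ_{i=1}^{125} X_i, where X_i = 1_{π(i) > i}.
For each fixed i, π(i) is uniform over {1, …, 125} (marginal of a uniform permutation), so P[π(i) > i] = (n − i)/n. Summing: Σ_{i=1}^{125} (n − i)/n = (0 + 1 + … + 124)/125 = 125(125 − 1)/(2·125) = (125 − 1)/2.
Hence E[X] = Σ_{i=1}^{125} (125 − i)/125 = 62 ≈ 62.00000.

E[X] = 62 = 62.00000.


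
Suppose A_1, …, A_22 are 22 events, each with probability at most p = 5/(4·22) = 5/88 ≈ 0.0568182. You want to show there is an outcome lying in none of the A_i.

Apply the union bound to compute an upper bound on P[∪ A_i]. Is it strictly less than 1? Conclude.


Union bound: P[∪_{i=1}^{22} A_i] ≤ Σ_i P[A_i] ≤ 22·p = 22·(5/88) = 5/4.
Numerically: 5/4 ≈ 1.2500000.
Is 5/4 < 1? NO.
Since the bound 5/4 is ≥ 1, the union bound is uninformative here; it does NOT by itself certify existence.

22·p = 5/4 ≈ 1.2500000; existence NOT certified by the union bound.


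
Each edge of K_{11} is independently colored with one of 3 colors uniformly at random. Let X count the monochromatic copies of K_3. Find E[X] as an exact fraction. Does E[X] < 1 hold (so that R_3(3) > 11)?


E[X] = C(11, 3) · 3^{1 − 3} = 165 · 3^{−2} = 165/9.
As a reduced fraction: E[X] = 55/3 ≈ 18.33333.
Is E[X] < 1? NO.
Since E[X] ≥ 1, the first-moment bound is inconclusive at n = 11; it does NOT by itself certify R_3(3) > 11.

E[X] = 55/3 ≈ 18.33333; E[X] ≥ 1; first-moment method inconclusive here.


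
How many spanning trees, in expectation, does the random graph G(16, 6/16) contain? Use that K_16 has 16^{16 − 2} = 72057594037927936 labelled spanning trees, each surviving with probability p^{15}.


K_16 has 16^{16 − 2} = 72057594037927936 labelled spanning trees.
For each such spanning tree H, let X_H = 1 if all 15 edges of H are present in G. Then P[X_H = 1] = p^{15} = (3/8)^{15} = 14348907/35184372088832.
By linearity of expectation: E[X] = Σ_H E[X_H] = 72057594037927936 · p^{15} = 72057594037927936 · 14348907/35184372088832 = 29386561536.
Numerically: E[X] ≈ 2.9387e+10.

E[X] = 72057594037927936 · (3/8)^{15} = 29386561536 ≈ 2.9387e+10.


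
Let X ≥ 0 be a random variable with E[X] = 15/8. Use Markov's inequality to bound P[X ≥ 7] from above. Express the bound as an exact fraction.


μ = E[X] = 15/8, a = 7.
Markov: P[X ≥ 7] ≤ μ/a = (15/8)/7 = 15/56.
Numerically: ≈ 0.267857.
(Since a = 7 > μ = 1.875000, the bound 15/56 is < 1 and informative.)

P[X ≥ 7] ≤ 15/56 ≈ 0.267857.


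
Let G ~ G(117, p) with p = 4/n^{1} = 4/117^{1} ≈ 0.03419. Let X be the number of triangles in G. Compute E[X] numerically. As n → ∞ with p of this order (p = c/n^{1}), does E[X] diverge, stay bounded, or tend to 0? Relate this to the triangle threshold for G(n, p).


Number of potential triangles: C(117, 3) = 260130.
Each occurs with probability p³ ≈ (0.03419)³ ≈ 3.995972e-05.
By linearity: E[X] = C(117, 3)·p³ ≈ 260130 · 3.995972e-05 ≈ 10.3947.
Here α = 1, so p = 4/n is exactly at the triangle threshold p ~ 1/n. Asymptotically E[X] → c³/6 = 4³/6 = 32/3 ≈ 10.6667, a bounded constant. In this regime the triangle count is asymptotically Poisson(c³/6).

E[X] ≈ 10.3947; in regime p = Θ(1/n^{1}) E[X] stays bounded (at the triangle threshold p ~ 1/n).


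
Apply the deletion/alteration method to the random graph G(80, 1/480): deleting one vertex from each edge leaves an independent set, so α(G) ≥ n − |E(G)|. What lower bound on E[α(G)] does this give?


E[|E(G)|] = C(80, 2)·p = 3160 · (1/480) = 79/12.
E[α(G)] ≥ n − E[|E(G)|] = 80 − 79/12 = 881/12.
Numerically: ≈ 73.417.
(This is only a lower bound; the true E[α(G)] may be larger.)

E[α(G)] ≥ 881/12 ≈ 73.417.


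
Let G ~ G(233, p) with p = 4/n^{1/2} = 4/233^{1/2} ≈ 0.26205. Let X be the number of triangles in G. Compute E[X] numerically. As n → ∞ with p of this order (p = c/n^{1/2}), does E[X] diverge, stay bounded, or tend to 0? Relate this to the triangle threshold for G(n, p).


Number of potential triangles: C(233, 3) = 2081156.
Each occurs with probability p³ ≈ (0.26205)³ ≈ 1.7994761e-02.
By linearity: E[X] = C(233, 3)·p³ ≈ 2081156 · 1.7994761e-02 ≈ 37449.90565.
Since α = 1/2 < 1, p = c/n^{1/2} ≫ 1/n is above the triangle threshold p ~ 1/n. Asymptotically E[X] ~ (c³/6)·n^{3(1−α)} = (4³/6)·n^{1.5} → ∞; triangles are abundant w.h.p.

E[X] ≈ 37449.90565; in regime p = Θ(1/n^{1/2}) E[X] diverges (above the triangle threshold p ~ 1/n).


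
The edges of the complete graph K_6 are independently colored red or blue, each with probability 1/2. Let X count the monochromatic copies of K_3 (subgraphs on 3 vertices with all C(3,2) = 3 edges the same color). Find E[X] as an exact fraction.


Let X = Σ_S X_S over the C(6, 3) = 20 subsets S of size 3, where X_S = 1 if the K_3 on S is monochromatic.
For a fixed S, the K_3 on S has C(3, 2) = 3 edges. P[all 3 edges red] = (1/2)^3, and likewise for blue, so P[monochromatic] = 2·(1/2)^3 = 2^{1 − 3} = 1/4.
By linearity of expectation: E[X] = C(6, 3) · 2^{1 − 3} = 20 · 1/4 = 5.
Numerically: E[X] ≈ 5.000000.

E[X] = C(6,3)·2^(1−C(3,2)) = 5 ≈ 5.000000.


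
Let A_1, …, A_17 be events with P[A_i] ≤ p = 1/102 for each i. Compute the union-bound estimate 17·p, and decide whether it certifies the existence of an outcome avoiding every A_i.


Union bound: P[∪_{i=1}^{17} A_i] ≤ Σ_i P[A_i] ≤ 17·p = 17·(1/102) = 1/6.
Numerically: 1/6 ≈ 0.167.
Is 1/6 < 1? YES.
Since P[∪ A_i] ≤ 1/6 < 1, the complement has P[∩ A_i^c] ≥ 1 − 1/6 = 5/6 > 0, so some outcome avoids every A_i.

17·p = 1/6 ≈ 0.167; existence CERTIFIED by the union bound.


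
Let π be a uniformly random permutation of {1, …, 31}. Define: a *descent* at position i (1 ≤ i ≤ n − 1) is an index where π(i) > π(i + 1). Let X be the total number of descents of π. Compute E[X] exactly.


Write X = Σ X_I over i = 1, …, 30, with X_I the indicator of one descent.
There are 30 indicators.
For each fixed i, the pair (π(i), π(i+1)) is a uniformly random ordered pair of distinct values from {1, …, 31}; by symmetry P[π(i) > π(i+1)] = 1/2.
By linearity: E[X] = 30 · (1/2) = (31 − 1) · (1/2) = 15 ≈ 15.0000.

E[X] = 15 = 15.0000.


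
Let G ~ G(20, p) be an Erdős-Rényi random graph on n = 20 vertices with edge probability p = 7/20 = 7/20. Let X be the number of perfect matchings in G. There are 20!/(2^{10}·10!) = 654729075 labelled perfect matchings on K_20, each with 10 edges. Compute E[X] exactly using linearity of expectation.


K_20 has 20!/(2^{10}·10!) = 654729075 labelled perfect matchings.
For each such perfect matching H, let X_H = 1 if all 10 edges of H are present in G. Then P[X_H = 1] = p^{10} = (7/20)^{10} = 282475249/10240000000000.
By linearity of expectation: E[X] = Σ_H E[X_H] = 654729075 · p^{10} = 654729075 · 282475249/10240000000000 = 7397790339526587/409600000000.
Numerically: E[X] ≈ 1.81e+04.

E[X] = 654729075 · (7/20)^{10} = 7397790339526587/409600000000 ≈ 1.81e+04.


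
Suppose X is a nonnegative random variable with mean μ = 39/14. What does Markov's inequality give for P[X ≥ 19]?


μ = E[X] = 39/14, a = 19.
Markov: P[X ≥ 19] ≤ μ/a = (39/14)/19 = 39/266.
Numerically: ≈ 0.146617.
(Since a = 19 > μ = 2.785714, the bound 39/266 is < 1 and informative.)

P[X ≥ 19] ≤ 39/266 ≈ 0.146617.


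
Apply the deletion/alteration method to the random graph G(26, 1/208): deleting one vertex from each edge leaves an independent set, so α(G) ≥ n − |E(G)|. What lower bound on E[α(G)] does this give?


E[|E(G)|] = C(26, 2)·p = 325 · (1/208) = 25/16.
E[α(G)] ≥ n − E[|E(G)|] = 26 − 25/16 = 391/16.
Numerically: ≈ 24.438.
(This is only a lower bound; the true E[α(G)] may be larger.)

E[α(G)] ≥ 391/16 ≈ 24.438.


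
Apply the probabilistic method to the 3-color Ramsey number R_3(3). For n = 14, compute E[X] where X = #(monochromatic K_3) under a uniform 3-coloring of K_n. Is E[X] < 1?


E[X] = C(14, 3) · 3^{1 − 3} = 364 · 3^{−2} = 364/9.
As a reduced fraction: E[X] = 364/9 ≈ 40.444.
Is E[X] < 1? NO.
Since E[X] ≥ 1, the first-moment bound is inconclusive at n = 14; it does NOT by itself certify R_3(3) > 14.

E[X] = 364/9 ≈ 40.444; E[X] ≥ 1; first-moment method inconclusive here.


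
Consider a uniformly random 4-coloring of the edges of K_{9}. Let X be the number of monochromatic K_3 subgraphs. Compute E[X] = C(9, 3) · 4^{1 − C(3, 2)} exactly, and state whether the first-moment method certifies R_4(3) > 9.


E[X] = C(9, 3) · 4^{1 − 3} = 84 · 4^{−2} = 84/16.
As a reduced fraction: E[X] = 21/4 ≈ 5.250.
Is E[X] < 1? NO.
Since E[X] ≥ 1, the first-moment bound is inconclusive at n = 9; it does NOT by itself certify R_4(3) > 9.

E[X] = 21/4 ≈ 5.250; E[X] ≥ 1; first-moment method inconclusive here.


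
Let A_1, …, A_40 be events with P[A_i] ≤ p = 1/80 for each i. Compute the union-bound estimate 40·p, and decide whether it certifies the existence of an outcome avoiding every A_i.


Union bound: P[∪_{i=1}^{40} A_i] ≤ Σ_i P[A_i] ≤ 40·p = 40·(1/80) = 1/2.
Numerically: 1/2 ≈ 0.500.
Is 1/2 < 1? YES.
Since P[∪ A_i] ≤ 1/2 < 1, the complement has P[∩ A_i^c] ≥ 1 − 1/2 = 1/2 > 0, so some outcome avoids every A_i.

40·p = 1/2 ≈ 0.500; existence CERTIFIED by the union bound.


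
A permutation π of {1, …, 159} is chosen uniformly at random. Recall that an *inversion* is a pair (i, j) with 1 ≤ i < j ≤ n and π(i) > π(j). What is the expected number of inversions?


Write X = Σ X_I over the C(159, 2) = 12561 pairs i < j, with X_I the indicator of one inversion.
There are 12561 indicators.
For each fixed pair i < j, the values π(i) and π(j) are two distinct elements of {1, …, 159} in uniformly random order; by symmetry P[π(i) > π(j)] = 1/2.
By linearity: E[X] = 12561 · (1/2) = C(159, 2) · (1/2) = 12561/2 = 12561/2 ≈ 6280.500000.

E[X] = 12561/2 = 6280.500000.


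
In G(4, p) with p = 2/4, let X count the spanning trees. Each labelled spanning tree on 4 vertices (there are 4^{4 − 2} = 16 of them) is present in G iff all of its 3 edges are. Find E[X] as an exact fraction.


K_4 has 4^{4 − 2} = 16 labelled spanning trees.
For each such spanning tree H, let X_H = 1 if all 3 edges of H are present in G. Then P[X_H = 1] = p^{3} = (1/2)^{3} = 1/8.
Summing the indicators: E[X] = Σ_H E[X_H] = 16 · p^{3} = 16 · 1/8 = 2.
Numerically: E[X] ≈ 2.

E[X] = 16 · (1/2)^{3} = 2 ≈ 2.


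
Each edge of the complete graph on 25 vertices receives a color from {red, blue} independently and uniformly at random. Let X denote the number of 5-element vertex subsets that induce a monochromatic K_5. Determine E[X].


Let X = Σ_S X_S over the C(25, 5) = 53130 subsets S of size 5, where X_S = 1 if the K_5 on S is monochromatic.
For a fixed S, the K_5 on S has C(5, 2) = 10 edges. P[all 10 edges red] = (1/2)^10, and likewise for blue, so P[monochromatic] = 2·(1/2)^10 = 2^{1 − 10} = 1/512.
Summing: E[X] = C(25, 5) · 2^{1 − 10} = 53130 · 1/512 = 26565/256.
Numerically: E[X] ≈ 103.76953.

E[X] = C(25,5)·2^(1−C(5,2)) = 26565/256 ≈ 103.76953.


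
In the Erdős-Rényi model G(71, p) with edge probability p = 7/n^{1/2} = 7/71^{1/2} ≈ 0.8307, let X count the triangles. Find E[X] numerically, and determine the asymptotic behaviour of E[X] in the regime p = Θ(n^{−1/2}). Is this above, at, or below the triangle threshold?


Number of potential triangles: C(71, 3) = 57155.
Each occurs with probability p³ ≈ (0.8307)³ ≈ 5.733325e-01.
By linearity: E[X] = C(71, 3)·p³ ≈ 57155 · 5.733325e-01 ≈ 32768.8218.
Since α = 1/2 < 1, p = c/n^{1/2} ≫ 1/n is above the triangle threshold p ~ 1/n. Asymptotically E[X] ~ (c³/6)·n^{3(1−α)} = (7³/6)·n^{1.5} → ∞; triangles are abundant w.h.p.

E[X] ≈ 32768.8218; in regime p = Θ(1/n^{1/2}) E[X] diverges (above the triangle threshold p ~ 1/n).


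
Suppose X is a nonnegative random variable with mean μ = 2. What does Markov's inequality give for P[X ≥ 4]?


μ = E[X] = 2, a = 4.
Markov: P[X ≥ 4] ≤ μ/a = (2)/4 = 1/2.
Numerically: ≈ 0.50000.
(Since a = 4 > μ = 2.00000, the bound 1/2 is < 1 and informative.)

P[X ≥ 4] ≤ 1/2 ≈ 0.50000.


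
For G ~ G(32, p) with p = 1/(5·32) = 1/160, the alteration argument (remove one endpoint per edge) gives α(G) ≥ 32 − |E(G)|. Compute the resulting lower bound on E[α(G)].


E[|E(G)|] = C(32, 2)·p = 496 · (1/160) = 31/10.
E[α(G)] ≥ n − E[|E(G)|] = 32 − 31/10 = 289/10.
Numerically: ≈ 28.900.
(This is only a lower bound; the true E[α(G)] may be larger.)

E[α(G)] ≥ 289/10 ≈ 28.900.


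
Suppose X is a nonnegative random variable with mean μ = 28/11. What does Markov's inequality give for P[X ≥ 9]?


μ = E[X] = 28/11, a = 9.
Markov: P[X ≥ 9] ≤ μ/a = (28/11)/9 = 28/99.
Numerically: ≈ 0.28283.
(Since a = 9 > μ = 2.54545, the bound 28/99 is < 1 and informative.)

P[X ≥ 9] ≤ 28/99 ≈ 0.28283.


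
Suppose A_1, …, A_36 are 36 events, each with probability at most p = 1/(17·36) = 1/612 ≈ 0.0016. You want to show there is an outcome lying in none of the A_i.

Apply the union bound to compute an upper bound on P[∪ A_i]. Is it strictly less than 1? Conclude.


Union bound: P[∪_{i=1}^{36} A_i] ≤ Σ_i P[A_i] ≤ 36·p = 36·(1/612) = 1/17.
Numerically: 1/17 ≈ 0.0588.
Is 1/17 < 1? YES.
Since P[∪ A_i] ≤ 1/17 < 1, the complement has P[∩ A_i^c] ≥ 1 − 1/17 = 16/17 > 0, so some outcome avoids every A_i.

36·p = 1/17 ≈ 0.0588; existence CERTIFIED by the union bound.


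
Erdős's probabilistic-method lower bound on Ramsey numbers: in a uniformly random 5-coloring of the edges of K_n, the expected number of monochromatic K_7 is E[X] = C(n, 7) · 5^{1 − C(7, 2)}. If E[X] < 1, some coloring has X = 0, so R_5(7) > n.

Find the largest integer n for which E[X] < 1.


We need C(n, 7) · 5^{1 − 21} < 1, i.e. C(n, 7) < 5^{21 − 1} = 95367431640625.
Check values of n near the boundary:
  n = 334: C(334, 7) = 86359460961576; 86359460961576 < 95367431640625? YES
  n = 335: C(335, 7) = 88202498238195; 88202498238195 < 95367431640625? YES
  n = 336: C(336, 7) = 90079147136880; 90079147136880 < 95367431640625? YES
  n = 337: C(337, 7) = 91989916924632; 91989916924632 < 95367431640625? YES
  n = 338: C(338, 7) = 93935323022736; 93935323022736 < 95367431640625? YES
  n = 339: C(339, 7) = 95915887062372; 95915887062372 < 95367431640625? NO
  n = 340: C(340, 7) = 97932136940560; 97932136940560 < 95367431640625? NO
The largest n with C(n, 7) < 95367431640625 is n = 338 (where E[X] = 93935323022736/95367431640625 ≈ 0.985). Hence R_5(7) > 338, i.e. R_5(7) ≥ 339.

Largest n = 338; hence R_5(7) > 338.


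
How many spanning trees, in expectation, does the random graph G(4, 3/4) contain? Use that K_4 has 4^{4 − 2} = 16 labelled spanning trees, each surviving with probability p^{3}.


K_4 has 4^{4 − 2} = 16 labelled spanning trees.
For each such spanning tree H, let X_H = 1 if all 3 edges of H are present in G. Then P[X_H = 1] = p^{3} = (3/4)^{3} = 27/64.
By linearity of expectation: E[X] = Σ_H E[X_H] = 16 · p^{3} = 16 · 27/64 = 27/4.
Numerically: E[X] ≈ 6.75.

E[X] = 16 · (3/4)^{3} = 27/4 ≈ 6.75.


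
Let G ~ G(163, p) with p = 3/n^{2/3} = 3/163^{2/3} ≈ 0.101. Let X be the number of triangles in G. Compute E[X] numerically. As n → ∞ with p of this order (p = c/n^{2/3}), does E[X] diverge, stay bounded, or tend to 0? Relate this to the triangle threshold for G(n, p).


Number of potential triangles: C(163, 3) = 708561.
Each occurs with probability p³ ≈ (0.101)³ ≈ 1.01622e-03.
By linearity: E[X] = C(163, 3)·p³ ≈ 708561 · 1.01622e-03 ≈ 720.055.
Since α = 2/3 < 1, p = c/n^{2/3} ≫ 1/n is above the triangle threshold p ~ 1/n. Asymptotically E[X] ~ (c³/6)·n^{3(1−α)} = (3³/6)·n^{1} → ∞; triangles are abundant w.h.p.

E[X] ≈ 720.055; in regime p = Θ(1/n^{2/3}) E[X] diverges (above the triangle threshold p ~ 1/n).


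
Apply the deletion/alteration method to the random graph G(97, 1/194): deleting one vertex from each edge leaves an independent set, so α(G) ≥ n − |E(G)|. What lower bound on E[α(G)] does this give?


E[|E(G)|] = C(97, 2)·p = 4656 · (1/194) = 24.
E[α(G)] ≥ n − E[|E(G)|] = 97 − 24 = 73.
Numerically: ≈ 73.00000.
(This is only a lower bound; the true E[α(G)] may be larger.)

E[α(G)] ≥ 73 ≈ 73.00000.


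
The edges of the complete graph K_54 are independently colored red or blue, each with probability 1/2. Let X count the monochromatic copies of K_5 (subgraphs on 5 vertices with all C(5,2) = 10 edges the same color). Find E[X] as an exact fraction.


Let X = Σ_S X_S over the C(54, 5) = 3162510 subsets S of size 5, where X_S = 1 if the K_5 on S is monochromatic.
For a fixed S, the K_5 on S has C(5, 2) = 10 edges. P[all 10 edges red] = (1/2)^10, and likewise for blue, so P[monochromatic] = 2·(1/2)^10 = 2^{1 − 10} = 1/512.
By linearity: E[X] = C(54, 5) · 2^{1 − 10} = 3162510 · 1/512 = 1581255/256.
Numerically: E[X] ≈ 6176.77734.

E[X] = C(54,5)·2^(1−C(5,2)) = 1581255/256 ≈ 6176.77734.


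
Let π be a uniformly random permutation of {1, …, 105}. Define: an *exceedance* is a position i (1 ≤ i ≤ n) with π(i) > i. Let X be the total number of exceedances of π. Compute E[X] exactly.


Write X = Σ_{i=1}^{105} X_i, where X_i = 1_{π(i) > i}.
For each fixed i, π(i) is uniform over {1, …, 105} (marginal of a uniform permutation), so P[π(i) > i] = (n − i)/n. Summing: Σ_{i=1}^{105} (n − i)/n = (0 + 1 + … + 104)/105 = 105(105 − 1)/(2·105) = (105 − 1)/2.
Hence E[X] = Σ_{i=1}^{105} (105 − i)/105 = 52 ≈ 52.0000.

E[X] = 52 = 52.0000.


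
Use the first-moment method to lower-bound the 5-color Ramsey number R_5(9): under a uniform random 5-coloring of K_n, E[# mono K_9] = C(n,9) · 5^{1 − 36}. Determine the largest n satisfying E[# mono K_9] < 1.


We need C(n, 9) · 5^{1 − 36} < 1, i.e. C(n, 9) < 5^{36 − 1} = 2910383045673370361328125.
Check values of n near the boundary:
  n = 2166: C(2166, 9) = 2844037944203015677277940; 2844037944203015677277940 < 2910383045673370361328125? YES
  n = 2167: C(2167, 9) = 2855899084841489792706810; 2855899084841489792706810 < 2910383045673370361328125? YES
  n = 2168: C(2168, 9) = 2867804175977929537095120; 2867804175977929537095120 < 2910383045673370361328125? YES
  n = 2169: C(2169, 9) = 2879753360044504243499683; 2879753360044504243499683 < 2910383045673370361328125? YES
  n = 2170: C(2170, 9) = 2891746779868845075610510; 2891746779868845075610510 < 2910383045673370361328125? YES
  n = 2171: C(2171, 9) = 2903784578674959601827205; 2903784578674959601827205 < 2910383045673370361328125? YES
  n = 2172: C(2172, 9) = 2915866900084148060642020; 2915866900084148060642020 < 2910383045673370361328125? NO
  n = 2173: C(2173, 9) = 2927993888115921319674265; 2927993888115921319674265 < 2910383045673370361328125? NO
  n = 2174: C(2174, 9) = 2940165687188920530702934; 2940165687188920530702934 < 2910383045673370361328125? NO
The largest n with C(n, 9) < 2910383045673370361328125 is n = 2171 (where E[X] = 580756915734991920365441/582076609134674072265625 ≈ 0.997733). Hence R_5(9) > 2171, i.e. R_5(9) ≥ 2172.

Largest n = 2171; hence R_5(9) > 2171.


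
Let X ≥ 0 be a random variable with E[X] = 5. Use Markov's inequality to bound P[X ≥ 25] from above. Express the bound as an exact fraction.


μ = E[X] = 5, a = 25.
Markov: P[X ≥ 25] ≤ μ/a = (5)/25 = 1/5.
Numerically: ≈ 0.200000.
(Since a = 25 > μ = 5.000000, the bound 1/5 is < 1 and informative.)

P[X ≥ 25] ≤ 1/5 ≈ 0.200000.


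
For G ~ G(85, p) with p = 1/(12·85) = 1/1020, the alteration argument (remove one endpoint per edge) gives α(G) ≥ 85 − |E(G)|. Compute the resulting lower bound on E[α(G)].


E[|E(G)|] = C(85, 2)·p = 3570 · (1/1020) = 7/2.
E[α(G)] ≥ n − E[|E(G)|] = 85 − 7/2 = 163/2.
Numerically: ≈ 81.50000.
(This is only a lower bound; the true E[α(G)] may be larger.)

E[α(G)] ≥ 163/2 ≈ 81.50000.


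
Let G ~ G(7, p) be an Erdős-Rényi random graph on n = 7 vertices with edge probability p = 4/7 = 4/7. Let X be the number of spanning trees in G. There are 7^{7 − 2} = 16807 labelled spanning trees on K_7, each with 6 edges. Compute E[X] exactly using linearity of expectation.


K_7 has 7^{7 − 2} = 16807 labelled spanning trees.
For each such spanning tree H, let X_H = 1 if all 6 edges of H are present in G. Then P[X_H = 1] = p^{6} = (4/7)^{6} = 4096/117649.
Summing the indicators: E[X] = Σ_H E[X_H] = 16807 · p^{6} = 16807 · 4096/117649 = 4096/7.
Numerically: E[X] ≈ 585.14.

E[X] = 16807 · (4/7)^{6} = 4096/7 ≈ 585.14.
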